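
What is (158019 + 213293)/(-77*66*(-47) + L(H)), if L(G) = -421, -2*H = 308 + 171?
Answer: 371312/238433 ≈ 1.5573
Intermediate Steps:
H = -479/2 (H = -(308 + 171)/2 = -1/2*479 = -479/2 ≈ -239.50)
(158019 + 213293)/(-77*66*(-47) + L(H)) = (158019 + 213293)/(-77*66*(-47) - 421) = 371312/(-5082*(-47) - 421) = 371312/(238854 - 421) = 371312/238433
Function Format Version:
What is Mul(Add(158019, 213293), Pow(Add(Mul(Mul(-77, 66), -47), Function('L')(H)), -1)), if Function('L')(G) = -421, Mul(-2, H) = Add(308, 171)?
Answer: Rational(371312, 238433) ≈ 1.5573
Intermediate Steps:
H = Rational(-479, 2) (H = Mul(Rational(-1, 2), Add(308, 171)) = Mul(Rational(-1, 2), 479) = Rational(-479, 2) ≈ -239.50)
Mul(Add(158019, 213293), Pow(Add(Mul(Mul(-77, 66), -47), Function('L')(H)), -1)) = Mul(Add(158019, 213293), Pow(Add(Mul(Mul(-77, 66), -47), -421), -1)) = Mul(371312, Pow(Add(Mul(-5082, -47), -421), -1)) = Mul(371312, Pow(Add(238854, -421), -1)) = Mul(371312, Pow(238433, -1)) = Mul(371312, Rational(1, 238433)) = Rational(371312, 238433)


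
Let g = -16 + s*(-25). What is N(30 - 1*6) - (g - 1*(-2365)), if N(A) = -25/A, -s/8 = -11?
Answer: -3601/24 ≈ -150.04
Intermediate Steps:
s = 88 (s = -8*(-11) = 88)
g = -2216 (g = -16 + 88*(-25) = -16 - 2200 = -2216)
N(30 - 1*6) - (g - 1*(-2365)) = -25/(30 - 1*6) - (-2216 - 1*(-2365)) = -25/(30 - 6) - (-2216 + 2365) = -25/24 - 1*149 = -25*1/24 - 149 = -25/24 - 149 = -3601/24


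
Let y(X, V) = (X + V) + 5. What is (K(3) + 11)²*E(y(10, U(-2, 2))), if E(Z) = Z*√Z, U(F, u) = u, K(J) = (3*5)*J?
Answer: 53312*√17 ≈ 2.1981e+5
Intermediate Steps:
K(J) = 15*J
y(X, V) = 5 + V + X (y(X, V) = (V + X) + 5 = 5 + V + X)
E(Z) = Z^(3/2)
(K(3) + 11)²*E(y(10, U(-2, 2))) = (15*3 + 11)²*(5 + 2 + 10)^(3/2) = (45 + 11)²*17^(3/2) = 56²*(17*√17) = 3136*(17*√17) = 53312*√17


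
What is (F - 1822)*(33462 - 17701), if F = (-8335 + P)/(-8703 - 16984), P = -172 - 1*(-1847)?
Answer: -737536846094/25687 ≈ -2.8712e+7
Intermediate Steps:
P = 1675 (P = -172 + 1847 = 1675)
F = 6660/25687 (F = (-8335 + 1675)/(-8703 - 16984) = -6660/(-25687) = -6660*(-1/25687) = 6660/25687 ≈ 0.25927)
(F - 1822)*(33462 - 17701) = (6660/25687 - 1822)*(33462 - 17701) = -46795054/25687*15761 = -737536846094/25687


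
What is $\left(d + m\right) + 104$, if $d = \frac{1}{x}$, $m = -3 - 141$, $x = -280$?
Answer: $- \frac{11201}{280} \approx -40.004$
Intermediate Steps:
$m = -144$
$d = - \frac{1}{280}$ ($d = \frac{1}{-280} = - \frac{1}{280} \approx -0.0035714$)
$\left(d + m\right) + 104 = \left(- \frac{1}{280} - 144\right) + 104 = - \frac{40321}{280} + 104 = - \frac{11201}{280}$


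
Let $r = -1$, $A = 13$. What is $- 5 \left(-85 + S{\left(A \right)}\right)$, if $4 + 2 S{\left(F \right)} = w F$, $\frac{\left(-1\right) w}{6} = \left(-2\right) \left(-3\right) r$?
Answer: $-735$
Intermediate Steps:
$w = 36$ ($w = - 6 \left(-2\right) \left(-3\right) \left(-1\right) = - 6 \cdot 6 \left(-1\right) = \left(-6\right) \left(-6\right) = 36$)
$S{\left(F \right)} = -2 + 18 F$ ($S{\left(F \right)} = -2 + \frac{36 F}{2} = -2 + 18 F$)
$- 5 \left(-85 + S{\left(A \right)}\right) = - 5 \left(-85 + \left(-2 + 18 \cdot 13\right)\right) = - 5 \left(-85 + \left(-2 + 234\right)\right) = - 5 \left(-85 + 232\right) = \left(-5\right) 147 = -735$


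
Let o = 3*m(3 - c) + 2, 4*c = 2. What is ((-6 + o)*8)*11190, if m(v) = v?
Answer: 313320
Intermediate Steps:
c = ½ (c = (¼)*2 = ½ ≈ 0.50000)
o = 19/2 (o = 3*(3 - 1*½) + 2 = 3*(3 - ½) + 2 = 3*(5/2) + 2 = 15/2 + 2 = 19/2 ≈ 9.5000)
((-6 + o)*8)*11190 = ((-6 + 19/2)*8)*11190 = ((7/2)*8)*11190 = 28*11190 = 313320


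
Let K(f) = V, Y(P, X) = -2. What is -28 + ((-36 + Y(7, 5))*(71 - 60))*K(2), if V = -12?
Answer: 4988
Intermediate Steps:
K(f) = -12
-28 + ((-36 + Y(7, 5))*(71 - 60))*K(2) = -28 + ((-36 - 2)*(71 - 60))*(-12) = -28 - 38*11*(-12) = -28 - 418*(-12) = -28 + 5016 = 4988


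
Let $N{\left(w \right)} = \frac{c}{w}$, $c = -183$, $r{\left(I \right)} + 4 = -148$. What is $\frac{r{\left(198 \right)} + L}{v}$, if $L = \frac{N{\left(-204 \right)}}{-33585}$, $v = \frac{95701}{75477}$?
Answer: $- \frac{8733559929739}{72853343260} \approx -119.88$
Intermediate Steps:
$r{\left(I \right)} = -152$ ($r{\left(I \right)} = -4 - 148 = -152$)
$v = \frac{95701}{75477}$ ($v = 95701 \cdot \frac{1}{75477} = \frac{95701}{75477} \approx 1.2679$)
$N{\left(w \right)} = - \frac{183}{w}$
$L = - \frac{61}{2283780}$ ($L = \frac{\left(-183\right) \frac{1}{-204}}{-33585} = \left(-183\right) \left(- \frac{1}{204}\right) \left(- \frac{1}{33585}\right) = \frac{61}{68} \left(- \frac{1}{33585}\right) = - \frac{61}{2283780} \approx -2.671 \cdot 10^{-5}$)
$\frac{r{\left(198 \right)} + L}{v} = \frac{-152 - \frac{61}{2283780}}{\frac{95701}{75477}} = \left(- \frac{347134621}{2283780}\right) \frac{75477}{95701} = - \frac{8733559929739}{72853343260}$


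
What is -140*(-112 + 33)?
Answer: 11060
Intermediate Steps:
-140*(-112 + 33) = -140*(-79) = 11060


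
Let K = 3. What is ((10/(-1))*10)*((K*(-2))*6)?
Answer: 3600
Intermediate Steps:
((10/(-1))*10)*((K*(-2))*6) = ((10/(-1))*10)*((3*(-2))*6) = ((10*(-1))*10)*(-6*6) = -10*10*(-36) = -100*(-36) = 3600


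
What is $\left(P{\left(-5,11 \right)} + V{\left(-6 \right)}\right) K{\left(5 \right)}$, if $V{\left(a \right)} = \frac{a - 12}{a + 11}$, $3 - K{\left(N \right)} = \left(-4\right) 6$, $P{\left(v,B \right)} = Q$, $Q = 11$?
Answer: $\frac{999}{5} \approx 199.8$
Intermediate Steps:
$P{\left(v,B \right)} = 11$
$K{\left(N \right)} = 27$ ($K{\left(N \right)} = 3 - \left(-4\right) 6 = 3 - -24 = 3 + 24 = 27$)
$V{\left(a \right)} = \frac{-12 + a}{11 + a}$
$\left(P{\left(-5,11 \right)} + V{\left(-6 \right)}\right) K{\left(5 \right)} = \left(11 + \frac{-12 - 6}{11 - 6}\right) 27 = \left(11 + \frac{1}{5} \left(-18\right)\right) 27 = \left(11 - \frac{18}{5}\right) 27 = \frac{37}{5} \cdot 27 = \frac{999}{5}$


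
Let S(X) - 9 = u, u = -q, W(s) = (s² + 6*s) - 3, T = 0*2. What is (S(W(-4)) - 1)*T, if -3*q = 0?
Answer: 0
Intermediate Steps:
q = 0 (q = -⅓*0 = 0)
T = 0
W(s) = -3 + s² + 6*s
u = 0 (u = -1*0 = 0)
S(X) = 9 (S(X) = 9 + 0 = 9)
(S(W(-4)) - 1)*T = (9 - 1)*0 = 8*0 = 0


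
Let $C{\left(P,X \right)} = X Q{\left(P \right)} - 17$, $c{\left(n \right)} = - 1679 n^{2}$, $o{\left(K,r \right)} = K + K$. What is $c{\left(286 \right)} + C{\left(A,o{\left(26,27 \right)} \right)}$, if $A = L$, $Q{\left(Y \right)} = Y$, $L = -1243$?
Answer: $-137400137$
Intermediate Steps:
$o{\left(K,r \right)} = 2 K$
$A = -1243$
$C{\left(P,X \right)} = -17 + P X$ ($C{\left(P,X \right)} = X P - 17 = P X - 17 = -17 + P X$)
$c{\left(286 \right)} + C{\left(A,o{\left(26,27 \right)} \right)} = - 1679 \cdot 286^{2} - \left(17 + 1243 \cdot 2 \cdot 26\right) = \left(-1679\right) 81796 - 64653 = -137335484 - 64653 = -137400137$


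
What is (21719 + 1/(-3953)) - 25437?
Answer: -14697255/3953 ≈ -3718.0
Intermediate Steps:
(21719 + 1/(-3953)) - 25437 = (21719 - 1/3953) - 25437 = 85855206/3953 - 25437 = -14697255/3953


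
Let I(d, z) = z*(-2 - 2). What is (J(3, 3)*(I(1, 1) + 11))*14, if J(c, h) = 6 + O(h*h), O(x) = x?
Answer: 1470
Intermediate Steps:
I(d, z) = -4*z (I(d, z) = z*(-4) = -4*z)
J(c, h) = 6 + h**2 (J(c, h) = 6 + h*h = 6 + h**2)
(J(3, 3)*(I(1, 1) + 11))*14 = ((6 + 3**2)*(-4*1 + 11))*14 = ((6 + 9)*(-4 + 11))*14 = (15*7)*14 = 105*14 = 1470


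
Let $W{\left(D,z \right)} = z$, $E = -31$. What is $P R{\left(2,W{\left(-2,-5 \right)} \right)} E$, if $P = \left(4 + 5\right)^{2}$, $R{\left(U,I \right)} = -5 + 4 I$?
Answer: $62775$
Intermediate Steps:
$P = 81$ ($P = 9^{2} = 81$)
$P R{\left(2,W{\left(-2,-5 \right)} \right)} E = 81 \left(-5 + 4 \left(-5\right)\right) \left(-31\right) = 81 \left(-5 - 20\right) \left(-31\right) = 81 \left(-25\right) \left(-31\right) = \left(-2025\right) \left(-31\right) = 62775$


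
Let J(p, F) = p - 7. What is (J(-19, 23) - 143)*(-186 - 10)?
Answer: 33124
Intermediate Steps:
J(p, F) = -7 + p
(J(-19, 23) - 143)*(-186 - 10) = ((-7 - 19) - 143)*(-186 - 10) = (-26 - 143)*(-196) = -169*(-196) = 33124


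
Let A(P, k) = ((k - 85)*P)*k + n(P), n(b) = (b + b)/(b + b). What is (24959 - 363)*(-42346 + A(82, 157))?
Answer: 21757203468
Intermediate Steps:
n(b) = 1 (n(b) = (2*b)/((2*b)) = (2*b)*(1/(2*b)) = 1)
A(P, k) = 1 + P*k*(-85 + k) (A(P, k) = ((k - 85)*P)*k + 1 = ((-85 + k)*P)*k + 1 = (P*(-85 + k))*k + 1 = P*k*(-85 + k) + 1 = 1 + P*k*(-85 + k))
(24959 - 363)*(-42346 + A(82, 157)) = (24959 - 363)*(-42346 + (1 + 82*157² - 85*82*157)) = 24596*(-42346 + (1 + 82*24649 - 1094290)) = 24596*(-42346 + (1 + 2021218 - 1094290)) = 24596*(-42346 + 926929) = 24596*884583 = 21757203468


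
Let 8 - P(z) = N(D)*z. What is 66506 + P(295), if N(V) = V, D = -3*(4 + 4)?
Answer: 73594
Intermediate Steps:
D = -24 (D = -3*8 = -24)
P(z) = 8 + 24*z (P(z) = 8 - (-24)*z = 8 + 24*z)
66506 + P(295) = 66506 + (8 + 24*295) = 66506 + (8 + 7080) = 66506 + 7088 = 73594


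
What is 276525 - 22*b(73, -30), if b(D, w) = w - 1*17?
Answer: 277559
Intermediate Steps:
b(D, w) = -17 + w (b(D, w) = w - 17 = -17 + w)
276525 - 22*b(73, -30) = 276525 - 22*(-17 - 30) = 276525 - 22*(-47) = 276525 - 1*(-1034) = 276525 + 1034 = 277559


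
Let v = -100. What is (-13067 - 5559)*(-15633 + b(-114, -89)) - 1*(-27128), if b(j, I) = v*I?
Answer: 125435986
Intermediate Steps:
b(j, I) = -100*I
(-13067 - 5559)*(-15633 + b(-114, -89)) - 1*(-27128) = (-13067 - 5559)*(-15633 - 100*(-89)) - 1*(-27128) = -18626*(-15633 + 8900) + 27128 = -18626*(-6733) + 27128 = 125408858 + 27128 = 125435986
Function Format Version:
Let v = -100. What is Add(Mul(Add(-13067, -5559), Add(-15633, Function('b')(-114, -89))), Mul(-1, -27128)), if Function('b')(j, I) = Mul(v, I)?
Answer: 125435986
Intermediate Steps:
Function('b')(j, I) = Mul(-100, I)
Add(Mul(Add(-13067, -5559), Add(-15633, Function('b')(-114, -89))), Mul(-1, -27128)) = Add(Mul(Add(-13067, -5559), Add(-15633, Mul(-100, -89))), Mul(-1, -27128)) = Add(Mul(-18626, Add(-15633, 8900)), 27128) = Add(Mul(-18626, -6733), 27128) = Add(125408858, 27128) = 125435986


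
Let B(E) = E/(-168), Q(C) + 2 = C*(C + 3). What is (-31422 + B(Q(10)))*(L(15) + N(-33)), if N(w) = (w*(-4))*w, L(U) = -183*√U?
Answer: 958142856/7 + 40252558*√15/7 ≈ 1.5915e+8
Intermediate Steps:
Q(C) = -2 + C*(3 + C) (Q(C) = -2 + C*(C + 3) = -2 + C*(3 + C))
B(E) = -E/168 (B(E) = E*(-1/168) = -E/168)
N(w) = -4*w² (N(w) = (-4*w)*w = -4*w²)
(-31422 + B(Q(10)))*(L(15) + N(-33)) = (-31422 - (-2 + 10² + 3*10)/168)*(-183*√15 - 4*(-33)²) = (-31422 - (-2 + 100 + 30)/168)*(-183*√15 - 4*1089) = (-31422 - 1/168*128)*(-183*√15 - 4356) = (-31422 - 16/21)*(-4356 - 183*√15) = -659878*(-4356 - 183*√15)/21 = 958142856/7 + 40252558*√15/7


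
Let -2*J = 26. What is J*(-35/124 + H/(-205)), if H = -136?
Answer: -125957/25420 ≈ -4.9550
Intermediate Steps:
J = -13 (J = -½*26 = -13)
J*(-35/124 + H/(-205)) = -13*(-35/124 - 136/(-205)) = -13*(-35*1/124 - 136*(-1/205)) = -13*(-35/124 + 136/205) = -13*9689/25420 = -125957/25420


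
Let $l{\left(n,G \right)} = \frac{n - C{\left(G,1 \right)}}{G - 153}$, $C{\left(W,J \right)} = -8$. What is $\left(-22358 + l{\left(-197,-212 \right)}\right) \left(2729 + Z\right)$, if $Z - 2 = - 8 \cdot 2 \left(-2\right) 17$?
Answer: $- \frac{5345115055}{73} \approx -7.3221 \cdot 10^{7}$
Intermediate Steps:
$Z = 546$ ($Z = 2 + - 8 \cdot 2 \left(-2\right) 17 = 2 + \left(-8\right) \left(-4\right) 17 = 2 + 32 \cdot 17 = 2 + 544 = 546$)
$l{\left(n,G \right)} = \frac{8 + n}{-153 + G}$ ($l{\left(n,G \right)} = \frac{n - -8}{G - 153} = \frac{n + 8}{-153 + G} = \frac{8 + n}{-153 + G}$)
$\left(-22358 + l{\left(-197,-212 \right)}\right) \left(2729 + Z\right) = \left(-22358 + \frac{8 - 197}{-153 - 212}\right) \left(2729 + 546\right) = \left(-22358 + \frac{1}{-365} \left(-189\right)\right) 3275 = \left(-22358 - - \frac{189}{365}\right) 3275 = \left(-22358 + \frac{189}{365}\right) 3275 = \left(- \frac{8160481}{365}\right) 3275 = - \frac{5345115055}{73}$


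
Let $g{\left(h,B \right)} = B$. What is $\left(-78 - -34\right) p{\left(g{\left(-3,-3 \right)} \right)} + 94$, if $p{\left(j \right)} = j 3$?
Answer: $490$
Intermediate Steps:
$p{\left(j \right)} = 3 j$
$\left(-78 - -34\right) p{\left(g{\left(-3,-3 \right)} \right)} + 94 = \left(-78 - -34\right) 3 \left(-3\right) + 94 = \left(-78 + 34\right) \left(-9\right) + 94 = \left(-44\right) \left(-9\right) + 94 = 396 + 94 = 490$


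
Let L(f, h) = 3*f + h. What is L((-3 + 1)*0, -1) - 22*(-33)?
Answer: 725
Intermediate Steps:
L(f, h) = h + 3*f
L((-3 + 1)*0, -1) - 22*(-33) = (-1 + 3*((-3 + 1)*0)) - 22*(-33) = (-1 + 3*(-2*0)) + 726 = (-1 + 3*0) + 726 = (-1 + 0) + 726 = -1 + 726 = 725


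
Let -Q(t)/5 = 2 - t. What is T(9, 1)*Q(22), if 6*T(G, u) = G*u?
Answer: 150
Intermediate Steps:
T(G, u) = G*u/6 (T(G, u) = (G*u)/6 = G*u/6)
Q(t) = -10 + 5*t (Q(t) = -5*(2 - t) = -10 + 5*t)
T(9, 1)*Q(22) = ((⅙)*9*1)*(-10 + 5*22) = 3*(-10 + 110)/2 = (3/2)*100 = 150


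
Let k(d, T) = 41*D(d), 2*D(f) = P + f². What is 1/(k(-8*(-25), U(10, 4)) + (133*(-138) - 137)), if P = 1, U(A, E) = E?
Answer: 2/1603059 ≈ 1.2476e-6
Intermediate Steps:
D(f) = ½ + f²/2 (D(f) = (1 + f²)/2 = ½ + f²/2)
k(d, T) = 41/2 + 41*d²/2 (k(d, T) = 41*(½ + d²/2) = 41/2 + 41*d²/2)
1/(k(-8*(-25), U(10, 4)) + (133*(-138) - 137)) = 1/((41/2 + 41*(-8*(-25))²/2) + (133*(-138) - 137)) = 1/((41/2 + (41/2)*200²) + (-18354 - 137)) = 1/((41/2 + (41/2)*40000) - 18491) = 1/((41/2 + 820000) - 18491) = 1/(1640041/2 - 18491) = 1/(1603059/2) = 2/1603059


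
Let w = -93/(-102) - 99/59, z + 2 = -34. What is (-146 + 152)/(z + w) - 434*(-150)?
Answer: 4801308264/73753 ≈ 65100.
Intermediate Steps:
z = -36 (z = -2 - 34 = -36)
w = -1537/2006 (w = -93*(-1/102) - 99*1/59 = 31/34 - 99/59 = -1537/2006 ≈ -0.76620)
(-146 + 152)/(z + w) - 434*(-150) = (-146 + 152)/(-36 - 1537/2006) - 434*(-150) = 6/(-73753/2006) + 65100 = 6*(-2006/73753) + 65100 = -12036/73753 + 65100 = 4801308264/73753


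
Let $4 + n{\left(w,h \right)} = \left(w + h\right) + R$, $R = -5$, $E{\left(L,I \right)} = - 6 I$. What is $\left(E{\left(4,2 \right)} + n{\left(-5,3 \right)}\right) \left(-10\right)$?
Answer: $230$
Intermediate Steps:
$n{\left(w,h \right)} = -9 + h + w$ ($n{\left(w,h \right)} = -4 - \left(5 - h - w\right) = -4 + \left(-5 + h + w\right) = -9 + h + w$)
$\left(E{\left(4,2 \right)} + n{\left(-5,3 \right)}\right) \left(-10\right) = \left(\left(-6\right) 2 - 11\right) \left(-10\right) = \left(-12 - 11\right) \left(-10\right) = \left(-23\right) \left(-10\right) = 230$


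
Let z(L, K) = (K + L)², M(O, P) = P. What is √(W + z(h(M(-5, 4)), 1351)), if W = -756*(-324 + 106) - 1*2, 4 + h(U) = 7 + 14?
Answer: √2036230 ≈ 1427.0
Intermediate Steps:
h(U) = 17 (h(U) = -4 + (7 + 14) = -4 + 21 = 17)
W = 164806 (W = -756*(-218) - 2 = 164808 - 2 = 164806)
√(W + z(h(M(-5, 4)), 1351)) = √(164806 + (1351 + 17)²) = √(164806 + 1368²) = √(164806 + 1871424) = √2036230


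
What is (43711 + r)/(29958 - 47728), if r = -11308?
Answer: -32403/17770 ≈ -1.8235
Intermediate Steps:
(43711 + r)/(29958 - 47728) = (43711 - 11308)/(29958 - 47728) = 32403/(-17770) = 32403*(-1/17770) = -32403/17770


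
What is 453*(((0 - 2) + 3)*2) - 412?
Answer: 494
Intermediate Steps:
453*(((0 - 2) + 3)*2) - 412 = 453*((-2 + 3)*2) - 412 = 453*(1*2) - 412 = 453*2 - 412 = 906 - 412 = 494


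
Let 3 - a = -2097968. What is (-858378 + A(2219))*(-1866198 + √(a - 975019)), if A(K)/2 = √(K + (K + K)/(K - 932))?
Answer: 4*(933099 - √280738)*(184122081 - √409021613)/429 ≈ 1.6008e+12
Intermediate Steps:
a = 2097971 (a = 3 - 1*(-2097968) = 3 + 2097968 = 2097971)
A(K) = 2*√(K + 2*K/(-932 + K)) (A(K) = 2*√(K + (K + K)/(K - 932)) = 2*√(K + (2*K)/(-932 + K)) = 2*√(K + 2*K/(-932 + K)))
(-858378 + A(2219))*(-1866198 + √(a - 975019)) = (-858378 + 2*√(2219*(-930 + 2219)/(-932 + 2219)))*(-1866198 + √(2097971 - 975019)) = (-858378 + 2*√(2219*1289/1287))*(-1866198 + √1122952) = (-858378 + 2*√(2219*(1/1287)*1289))*(-1866198 + 2*√280738) = (-858378 + 2*√(2860291/1287))*(-1866198 + 2*√280738) = (-858378 + 2*(√409021613/429))*(-1866198 + 2*√280738) = (-858378 + 2*√409021613/429)*(-1866198 + 2*√280738) = (-1866198 + 2*√280738)*(-858378 + 2*√409021613/429)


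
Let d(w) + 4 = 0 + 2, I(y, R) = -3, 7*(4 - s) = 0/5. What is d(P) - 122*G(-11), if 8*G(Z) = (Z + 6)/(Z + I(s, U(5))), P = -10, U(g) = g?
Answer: -417/56 ≈ -7.4464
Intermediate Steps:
s = 4 (s = 4 - 0/5 = 4 - 1/7*0 = 4 + 0 = 4)
d(w) = -2 (d(w) = -4 + (0 + 2) = -4 + 2 = -2)
G(Z) = (6 + Z)/(8*(-3 + Z)) (G(Z) = ((Z + 6)/(Z - 3))/8 = ((6 + Z)/(-3 + Z))/8 = (6 + Z)/(8*(-3 + Z)))
d(P) - 122*G(-11) = -2 - 61*(6 - 11)/(4*(-3 - 11)) = -2 - 61*(-5)/(4*(-14)) = -2 - 61*(-1)*(-5)/(4*14) = -2 - 122*5/112 = -2 - 305/56 = -417/56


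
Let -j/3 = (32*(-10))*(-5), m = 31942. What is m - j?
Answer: 36742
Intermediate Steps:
j = -4800 (j = -3*32*(-10)*(-5) = -(-960)*(-5) = -3*1600 = -4800)
m - j = 31942 - 1*(-4800) = 31942 + 4800 = 36742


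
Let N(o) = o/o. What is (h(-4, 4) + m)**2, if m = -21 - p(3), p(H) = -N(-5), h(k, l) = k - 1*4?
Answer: 784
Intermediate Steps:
N(o) = 1
h(k, l) = -4 + k (h(k, l) = k - 4 = -4 + k)
p(H) = -1 (p(H) = -1*1 = -1)
m = -20 (m = -21 - 1*(-1) = -21 + 1 = -20)
(h(-4, 4) + m)**2 = ((-4 - 4) - 20)**2 = (-8 - 20)**2 = (-28)**2 = 784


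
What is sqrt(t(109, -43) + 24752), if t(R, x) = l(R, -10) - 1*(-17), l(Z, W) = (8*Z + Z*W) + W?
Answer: sqrt(24541) ≈ 156.66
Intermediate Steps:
l(Z, W) = W + 8*Z + W*Z (l(Z, W) = (8*Z + W*Z) + W = W + 8*Z + W*Z)
t(R, x) = 7 - 2*R (t(R, x) = (-10 + 8*R - 10*R) - 1*(-17) = (-10 - 2*R) + 17 = 7 - 2*R)
sqrt(t(109, -43) + 24752) = sqrt((7 - 2*109) + 24752) = sqrt((7 - 218) + 24752) = sqrt(-211 + 24752) = sqrt(24541)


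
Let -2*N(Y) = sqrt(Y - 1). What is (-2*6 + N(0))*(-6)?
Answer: 72 + 3*I ≈ 72.0 + 3.0*I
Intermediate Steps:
N(Y) = -sqrt(-1 + Y)/2 (N(Y) = -sqrt(Y - 1)/2 = -sqrt(-1 + Y)/2)
(-2*6 + N(0))*(-6) = (-2*6 - sqrt(-1 + 0)/2)*(-6) = (-12 - I/2)*(-6) = 72 + 3*I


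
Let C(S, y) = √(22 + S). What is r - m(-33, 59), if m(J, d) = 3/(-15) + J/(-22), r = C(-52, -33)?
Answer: -13/10 + I*√30 ≈ -1.3 + 5.4772*I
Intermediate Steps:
r = I*√30 (r = √(22 - 52) = √(-30) = I*√30 ≈ 5.4772*I)
m(J, d) = -⅕ - J/22 (m(J, d) = 3*(-1/15) + J*(-1/22) = -⅕ - J/22)
r - m(-33, 59) = I*√30 - (-⅕ - 1/22*(-33)) = I*√30 - (-⅕ + 3/2) = I*√30 - 1*13/10 = I*√30 - 13/10 = -13/10 + I*√30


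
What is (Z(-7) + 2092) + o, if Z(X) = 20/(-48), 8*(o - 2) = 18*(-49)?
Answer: 5950/3 ≈ 1983.3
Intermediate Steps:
o = -433/4 (o = 2 + (18*(-49))/8 = 2 + (1/8)*(-882) = 2 - 441/4 = -433/4 ≈ -108.25)
Z(X) = -5/12 (Z(X) = 20*(-1/48) = -5/12)
(Z(-7) + 2092) + o = (-5/12 + 2092) - 433/4 = 25099/12 - 433/4 = 5950/3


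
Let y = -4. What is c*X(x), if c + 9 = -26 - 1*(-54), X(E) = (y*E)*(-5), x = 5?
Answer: 1900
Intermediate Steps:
X(E) = 20*E (X(E) = -4*E*(-5) = 20*E)
c = 19 (c = -9 + (-26 - 1*(-54)) = -9 + (-26 + 54) = -9 + 28 = 19)
c*X(x) = 19*(20*5) = 19*100 = 1900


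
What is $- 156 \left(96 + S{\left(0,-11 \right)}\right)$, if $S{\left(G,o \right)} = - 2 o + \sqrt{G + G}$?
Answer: $-18408$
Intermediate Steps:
$S{\left(G,o \right)} = - 2 o + \sqrt{2} \sqrt{G}$ ($S{\left(G,o \right)} = - 2 o + \sqrt{2 G} = - 2 o + \sqrt{2} \sqrt{G}$)
$- 156 \left(96 + S{\left(0,-11 \right)}\right) = - 156 \left(96 + \left(\left(-2\right) \left(-11\right) + \sqrt{2} \sqrt{0}\right)\right) = - 156 \left(96 + \left(22 + \sqrt{2} \cdot 0\right)\right) = - 156 \left(96 + \left(22 + 0\right)\right) = - 156 \left(96 + 22\right) = \left(-156\right) 118 = -18408$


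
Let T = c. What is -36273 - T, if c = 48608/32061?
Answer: -1162997261/32061 ≈ -36275.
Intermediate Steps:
c = 48608/32061 (c = 48608*(1/32061) = 48608/32061 ≈ 1.5161)
T = 48608/32061 ≈ 1.5161
-36273 - T = -36273 - 1*48608/32061 = -36273 - 48608/32061 = -1162997261/32061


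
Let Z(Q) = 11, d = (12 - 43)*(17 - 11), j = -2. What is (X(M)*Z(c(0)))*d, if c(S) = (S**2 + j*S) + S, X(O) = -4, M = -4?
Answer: 8184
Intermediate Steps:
c(S) = S**2 - S (c(S) = (S**2 - 2*S) + S = S**2 - S)
d = -186 (d = -31*6 = -186)
(X(M)*Z(c(0)))*d = -4*11*(-186) = -44*(-186) = 8184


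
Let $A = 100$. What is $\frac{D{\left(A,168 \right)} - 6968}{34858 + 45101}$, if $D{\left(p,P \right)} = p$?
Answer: $- \frac{6868}{79959} \approx -0.085894$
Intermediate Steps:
$\frac{D{\left(A,168 \right)} - 6968}{34858 + 45101} = \frac{100 - 6968}{34858 + 45101} = - \frac{6868}{79959}$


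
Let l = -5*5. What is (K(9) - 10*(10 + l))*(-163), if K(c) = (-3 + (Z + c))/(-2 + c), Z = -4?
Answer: -171476/7 ≈ -24497.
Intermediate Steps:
l = -25
K(c) = (-7 + c)/(-2 + c) (K(c) = (-3 + (-4 + c))/(-2 + c) = (-7 + c)/(-2 + c))
(K(9) - 10*(10 + l))*(-163) = ((-7 + 9)/(-2 + 9) - 10*(10 - 25))*(-163) = (2/7 - 10*(-15))*(-163) = ((⅐)*2 + 150)*(-163) = (2/7 + 150)*(-163) = (1052/7)*(-163) = -171476/7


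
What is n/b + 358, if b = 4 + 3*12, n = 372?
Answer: 3673/10 ≈ 367.30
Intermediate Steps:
b = 40 (b = 4 + 36 = 40)
n/b + 358 = 372/40 + 358 = (1/40)*372 + 358 = 93/10 + 358 = 3673/10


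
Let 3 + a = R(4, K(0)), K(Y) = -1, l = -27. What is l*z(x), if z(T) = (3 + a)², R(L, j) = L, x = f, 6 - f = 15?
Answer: -432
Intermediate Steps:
f = -9 (f = 6 - 1*15 = 6 - 15 = -9)
x = -9
a = 1 (a = -3 + 4 = 1)
z(T) = 16 (z(T) = (3 + 1)² = 4² = 16)
l*z(x) = -27*16 = -432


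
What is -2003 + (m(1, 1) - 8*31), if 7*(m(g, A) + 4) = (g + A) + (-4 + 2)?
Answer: -2255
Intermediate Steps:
m(g, A) = -30/7 + A/7 + g/7 (m(g, A) = -4 + ((g + A) + (-4 + 2))/7 = -4 + ((A + g) - 2)/7 = -4 + (-2 + A + g)/7 = -4 + (-2/7 + A/7 + g/7) = -30/7 + A/7 + g/7)
-2003 + (m(1, 1) - 8*31) = -2003 + ((-30/7 + (1/7)*1 + (1/7)*1) - 8*31) = -2003 + ((-30/7 + 1/7 + 1/7) - 248) = -2003 + (-4 - 248) = -2003 - 252 = -2255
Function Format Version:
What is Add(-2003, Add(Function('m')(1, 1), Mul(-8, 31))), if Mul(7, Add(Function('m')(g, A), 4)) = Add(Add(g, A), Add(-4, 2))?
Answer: -2255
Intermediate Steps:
Function('m')(g, A) = Add(Rational(-30, 7), Mul(Rational(1, 7), A), Mul(Rational(1, 7), g)) (Function('m')(g, A) = Add(-4, Mul(Rational(1, 7), Add(Add(g, A), Add(-4, 2)))) = Add(-4, Mul(Rational(1, 7), Add(Add(A, g), -2))) = Add(-4, Mul(Rational(1, 7), Add(-2, A, g))) = Add(-4, Add(Rational(-2, 7), Mul(Rational(1, 7), A), Mul(Rational(1, 7), g))) = Add(Rational(-30, 7), Mul(Rational(1, 7), A), Mul(Rational(1, 7), g)))
Add(-2003, Add(Function('m')(1, 1), Mul(-8, 31))) = Add(-2003, Add(Add(Rational(-30, 7), Mul(Rational(1, 7), 1), Mul(Rational(1, 7), 1)), Mul(-8, 31))) = Add(-2003, Add(Add(Rational(-30, 7), Rational(1, 7), Rational(1, 7)), -248)) = Add(-2003, Add(-4, -248)) = Add(-2003, -252) = -2255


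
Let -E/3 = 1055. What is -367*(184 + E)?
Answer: 1094027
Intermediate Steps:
E = -3165 (E = -3*1055 = -3165)
-367*(184 + E) = -367*(184 - 3165) = -367*(-2981) = 1094027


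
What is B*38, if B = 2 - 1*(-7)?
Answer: 342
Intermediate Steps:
B = 9 (B = 2 + 7 = 9)
B*38 = 9*38 = 342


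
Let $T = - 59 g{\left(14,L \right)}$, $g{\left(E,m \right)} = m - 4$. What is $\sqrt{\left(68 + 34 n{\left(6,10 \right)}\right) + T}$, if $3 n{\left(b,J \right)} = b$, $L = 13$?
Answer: $i \sqrt{395} \approx 19.875 i$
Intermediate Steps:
$n{\left(b,J \right)} = \frac{b}{3}$
$g{\left(E,m \right)} = -4 + m$
$T = -531$ ($T = - 59 \left(-4 + 13\right) = \left(-59\right) 9 = -531$)
$\sqrt{\left(68 + 34 n{\left(6,10 \right)}\right) + T} = \sqrt{\left(68 + 34 \cdot \frac{1}{3} \cdot 6\right) - 531} = \sqrt{\left(68 + 34 \cdot 2\right) - 531} = \sqrt{\left(68 + 68\right) - 531} = \sqrt{136 - 531} = \sqrt{-395} = i \sqrt{395}$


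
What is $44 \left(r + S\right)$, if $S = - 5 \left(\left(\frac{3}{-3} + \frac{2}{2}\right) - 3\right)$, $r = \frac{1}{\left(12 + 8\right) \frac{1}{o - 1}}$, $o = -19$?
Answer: $616$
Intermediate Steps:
$r = -1$ ($r = \frac{1}{\left(12 + 8\right) \frac{1}{-19 - 1}} = \frac{1}{20 \frac{1}{-20}} = \frac{1}{20 \left(- \frac{1}{20}\right)} = \frac{1}{-1} = -1$)
$S = 15$ ($S = - 5 \left(\left(3 \left(- \frac{1}{3}\right) + 2 \cdot \frac{1}{2}\right) - 3\right) = - 5 \left(\left(-1 + 1\right) - 3\right) = - 5 \left(0 - 3\right) = \left(-5\right) \left(-3\right) = 15$)
$44 \left(r + S\right) = 44 \left(-1 + 15\right) = 44 \cdot 14 = 616$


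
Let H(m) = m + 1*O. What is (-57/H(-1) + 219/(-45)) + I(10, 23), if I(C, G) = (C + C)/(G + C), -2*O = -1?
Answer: 18107/165 ≈ 109.74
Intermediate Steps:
O = ½ (O = -½*(-1) = ½ ≈ 0.50000)
H(m) = ½ + m (H(m) = m + 1*(½) = m + ½ = ½ + m)
I(C, G) = 2*C/(C + G) (I(C, G) = (2*C)/(C + G) = 2*C/(C + G))
(-57/H(-1) + 219/(-45)) + I(10, 23) = (-57/(½ - 1) + 219/(-45)) + 2*10/(10 + 23) = (-57/(-½) + 219*(-1/45)) + 2*10/33 = (-57*(-2) - 73/15) + 2*10*(1/33) = (114 - 73/15) + 20/33 = 1637/15 + 20/33 = 18107/165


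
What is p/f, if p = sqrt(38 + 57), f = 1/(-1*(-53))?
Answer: 53*sqrt(95) ≈ 516.58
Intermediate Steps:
f = 1/53 ≈ 0.018868
p = sqrt(95) ≈ 9.7468
p/f = sqrt(95)/(1/53) = sqrt(95)*53 = 53*sqrt(95)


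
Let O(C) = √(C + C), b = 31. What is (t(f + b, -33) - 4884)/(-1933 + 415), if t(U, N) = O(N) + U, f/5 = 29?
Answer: 214/69 - I*√66/1518 ≈ 3.1014 - 0.0053518*I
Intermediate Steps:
f = 145 (f = 5*29 = 145)
O(C) = √2*√C (O(C) = √(2*C) = √2*√C)
t(U, N) = U + √2*√N (t(U, N) = √2*√N + U = U + √2*√N)
(t(f + b, -33) - 4884)/(-1933 + 415) = (((145 + 31) + √2*√(-33)) - 4884)/(-1933 + 415) = ((176 + √2*(I*√33)) - 4884)/(-1518) = ((176 + I*√66) - 4884)*(-1/1518) = (-4708 + I*√66)*(-1/1518) = 214/69 - I*√66/1518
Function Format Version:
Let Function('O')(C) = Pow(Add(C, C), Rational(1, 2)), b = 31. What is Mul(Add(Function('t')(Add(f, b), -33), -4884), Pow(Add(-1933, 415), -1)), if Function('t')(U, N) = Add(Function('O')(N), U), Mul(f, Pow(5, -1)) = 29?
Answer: Add(Rational(214, 69), Mul(Rational(-1, 1518), I, Pow(66, Rational(1, 2)))) ≈ Add(3.1014, Mul(-0.0053518, I))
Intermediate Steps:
f = 145 (f = Mul(5, 29) = 145)
Function('O')(C) = Mul(Pow(2, Rational(1, 2)), Pow(C, Rational(1, 2))) (Function('O')(C) = Pow(Mul(2, C), Rational(1, 2)) = Mul(Pow(2, Rational(1, 2)), Pow(C, Rational(1, 2))))
Function('t')(U, N) = Add(U, Mul(Pow(2, Rational(1, 2)), Pow(N, Rational(1, 2)))) (Function('t')(U, N) = Add(Mul(Pow(2, Rational(1, 2)), Pow(N, Rational(1, 2))), U) = Add(U, Mul(Pow(2, Rational(1, 2)), Pow(N, Rational(1, 2)))))
Mul(Add(Function('t')(Add(f, b), -33), -4884), Pow(Add(-1933, 415), -1)) = Mul(Add(Add(Add(145, 31), Mul(Pow(2, Rational(1, 2)), Pow(-33, Rational(1, 2)))), -4884), Pow(Add(-1933, 415), -1)) = Mul(Add(Add(176, Mul(Pow(2, Rational(1, 2)), Mul(I, Pow(33, Rational(1, 2))))), -4884), Pow(-1518, -1)) = Mul(Add(Add(176, Mul(I, Pow(66, Rational(1, 2)))), -4884), Rational(-1, 1518)) = Mul(Add(-4708, Mul(I, Pow(66, Rational(1, 2)))), Rational(-1, 1518)) = Add(Rational(214, 69), Mul(Rational(-1, 1518), I, Pow(66, Rational(1, 2))))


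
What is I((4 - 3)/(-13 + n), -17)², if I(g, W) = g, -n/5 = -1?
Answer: 1/64 ≈ 0.015625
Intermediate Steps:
n = 5 (n = -5*(-1) = 5)
I((4 - 3)/(-13 + n), -17)² = ((4 - 3)/(-13 + 5))² = (1/(-8))² = (1*(-⅛))² = (-⅛)² = 1/64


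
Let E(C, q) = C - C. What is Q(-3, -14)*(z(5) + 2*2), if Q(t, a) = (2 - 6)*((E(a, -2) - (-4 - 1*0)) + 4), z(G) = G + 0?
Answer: -288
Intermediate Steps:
z(G) = G
E(C, q) = 0
Q(t, a) = -32 (Q(t, a) = (2 - 6)*((0 - (-4 - 1*0)) + 4) = -4*((0 - (-4 + 0)) + 4) = -4*((0 - 1*(-4)) + 4) = -4*((0 + 4) + 4) = -4*(4 + 4) = -4*8 = -32)
Q(-3, -14)*(z(5) + 2*2) = -32*(5 + 2*2) = -32*(5 + 4) = -32*9 = -288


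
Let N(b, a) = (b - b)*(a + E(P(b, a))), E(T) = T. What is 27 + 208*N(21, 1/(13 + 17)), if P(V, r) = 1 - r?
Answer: 27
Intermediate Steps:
N(b, a) = 0 (N(b, a) = (b - b)*(a + (1 - a)) = 0*1 = 0)
27 + 208*N(21, 1/(13 + 17)) = 27 + 208*0 = 27 + 0 = 27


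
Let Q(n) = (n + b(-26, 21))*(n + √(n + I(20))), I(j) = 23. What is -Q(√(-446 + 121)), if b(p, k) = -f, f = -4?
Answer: 325 - 4*√(23 + 5*I*√13) - 20*I*√13 - 5*I*√13*√(23 + 5*I*√13) ≈ 336.36 - 171.29*I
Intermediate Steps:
b(p, k) = 4 (b(p, k) = -1*(-4) = 4)
Q(n) = (4 + n)*(n + √(23 + n)) (Q(n) = (n + 4)*(n + √(n + 23)) = (4 + n)*(n + √(23 + n)))
-Q(√(-446 + 121)) = -((√(-446 + 121))² + 4*√(-446 + 121) + 4*√(23 + √(-446 + 121)) + √(-446 + 121)*√(23 + √(-446 + 121))) = -((√(-325))² + 4*√(-325) + 4*√(23 + √(-325)) + √(-325)*√(23 + √(-325))) = -((5*I*√13)² + 4*(5*I*√13) + 4*√(23 + 5*I*√13) + (5*I*√13)*√(23 + 5*I*√13)) = -(-325 + 20*I*√13 + 4*√(23 + 5*I*√13) + 5*I*√13*√(23 + 5*I*√13)) = -(-325 + 4*√(23 + 5*I*√13) + 20*I*√13 + 5*I*√13*√(23 + 5*I*√13)) = 325 - 4*√(23 + 5*I*√13) - 20*I*√13 - 5*I*√13*√(23 + 5*I*√13)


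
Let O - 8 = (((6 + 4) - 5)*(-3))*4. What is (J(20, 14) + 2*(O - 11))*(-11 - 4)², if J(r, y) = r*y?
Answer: 34650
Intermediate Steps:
O = -52 (O = 8 + (((6 + 4) - 5)*(-3))*4 = 8 + ((10 - 5)*(-3))*4 = 8 + (5*(-3))*4 = 8 - 15*4 = 8 - 60 = -52)
(J(20, 14) + 2*(O - 11))*(-11 - 4)² = (20*14 + 2*(-52 - 11))*(-11 - 4)² = (280 + 2*(-63))*(-15)² = (280 - 126)*225 = 154*225 = 34650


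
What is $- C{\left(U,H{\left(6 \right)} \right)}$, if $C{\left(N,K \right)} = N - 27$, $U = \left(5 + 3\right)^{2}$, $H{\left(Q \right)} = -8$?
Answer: $-37$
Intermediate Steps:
$U = 64$ ($U = 8^{2} = 64$)
$C{\left(N,K \right)} = -27 + N$
$- C{\left(U,H{\left(6 \right)} \right)} = - (-27 + 64) = \left(-1\right) 37 = -37$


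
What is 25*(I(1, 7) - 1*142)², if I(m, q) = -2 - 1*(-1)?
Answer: 511225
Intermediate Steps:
I(m, q) = -1 (I(m, q) = -2 + 1 = -1)
25*(I(1, 7) - 1*142)² = 25*(-1 - 1*142)² = 25*(-1 - 142)² = 25*(-143)² = 25*20449 = 511225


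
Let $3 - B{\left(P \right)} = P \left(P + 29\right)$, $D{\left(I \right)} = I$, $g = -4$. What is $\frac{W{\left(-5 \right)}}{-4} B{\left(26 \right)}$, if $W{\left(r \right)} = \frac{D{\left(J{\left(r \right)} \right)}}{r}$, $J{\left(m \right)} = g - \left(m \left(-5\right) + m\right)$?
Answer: $\frac{8562}{5} \approx 1712.4$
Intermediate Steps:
$J{\left(m \right)} = -4 + 4 m$ ($J{\left(m \right)} = -4 - \left(m \left(-5\right) + m\right) = -4 - \left(- 5 m + m\right) = -4 - - 4 m = -4 + 4 m$)
$W{\left(r \right)} = \frac{-4 + 4 r}{r}$
$B{\left(P \right)} = 3 - P \left(29 + P\right)$ ($B{\left(P \right)} = 3 - P \left(P + 29\right) = 3 - P \left(29 + P\right)$)
$\frac{W{\left(-5 \right)}}{-4} B{\left(26 \right)} = \frac{4 - \frac{4}{-5}}{-4} \left(3 - 26^{2} - 754\right) = \left(4 - - \frac{4}{5}\right) \left(- \frac{1}{4}\right) \left(3 - 676 - 754\right) = \left(4 + \frac{4}{5}\right) \left(- \frac{1}{4}\right) \left(3 - 676 - 754\right) = \frac{24}{5} \left(- \frac{1}{4}\right) \left(-1427\right) = \left(- \frac{6}{5}\right) \left(-1427\right) = \frac{8562}{5}$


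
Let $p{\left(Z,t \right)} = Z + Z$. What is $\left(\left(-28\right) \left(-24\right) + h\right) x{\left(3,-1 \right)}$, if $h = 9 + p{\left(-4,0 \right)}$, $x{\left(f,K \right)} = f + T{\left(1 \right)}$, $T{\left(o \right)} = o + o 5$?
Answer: $6057$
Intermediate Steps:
$T{\left(o \right)} = 6 o$ ($T{\left(o \right)} = o + 5 o = 6 o$)
$p{\left(Z,t \right)} = 2 Z$
$x{\left(f,K \right)} = 6 + f$ ($x{\left(f,K \right)} = f + 6 \cdot 1 = f + 6 = 6 + f$)
$h = 1$ ($h = 9 + 2 \left(-4\right) = 9 - 8 = 1$)
$\left(\left(-28\right) \left(-24\right) + h\right) x{\left(3,-1 \right)} = \left(\left(-28\right) \left(-24\right) + 1\right) \left(6 + 3\right) = \left(672 + 1\right) 9 = 673 \cdot 9 = 6057$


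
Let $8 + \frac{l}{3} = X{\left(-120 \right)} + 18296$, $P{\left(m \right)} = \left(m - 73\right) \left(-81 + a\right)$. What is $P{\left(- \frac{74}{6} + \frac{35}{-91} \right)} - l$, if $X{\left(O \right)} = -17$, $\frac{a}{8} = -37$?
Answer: $- \frac{67492}{3} \approx -22497.0$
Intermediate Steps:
$a = -296$ ($a = 8 \left(-37\right) = -296$)
$P{\left(m \right)} = 27521 - 377 m$ ($P{\left(m \right)} = \left(m - 73\right) \left(-81 - 296\right) = \left(-73 + m\right) \left(-377\right) = 27521 - 377 m$)
$l = 54813$ ($l = -24 + 3 \left(-17 + 18296\right) = -24 + 3 \cdot 18279 = -24 + 54837 = 54813$)
$P{\left(- \frac{74}{6} + \frac{35}{-91} \right)} - l = \left(27521 - 377 \left(- \frac{74}{6} + \frac{35}{-91}\right)\right) - 54813 = \left(27521 - 377 \left(\left(-74\right) \frac{1}{6} + 35 \left(- \frac{1}{91}\right)\right)\right) - 54813 = \left(27521 - 377 \left(- \frac{37}{3} - \frac{5}{13}\right)\right) - 54813 = \left(27521 - - \frac{14384}{3}\right) - 54813 = \left(27521 + \frac{14384}{3}\right) - 54813 = \frac{96947}{3} - 54813 = - \frac{67492}{3}$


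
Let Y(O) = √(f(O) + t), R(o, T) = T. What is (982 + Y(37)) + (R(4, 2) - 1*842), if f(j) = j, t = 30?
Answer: 142 + √67 ≈ 150.19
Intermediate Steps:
Y(O) = √(30 + O) (Y(O) = √(O + 30) = √(30 + O))
(982 + Y(37)) + (R(4, 2) - 1*842) = (982 + √(30 + 37)) + (2 - 1*842) = (982 + √67) + (2 - 842) = (982 + √67) - 840 = 142 + √67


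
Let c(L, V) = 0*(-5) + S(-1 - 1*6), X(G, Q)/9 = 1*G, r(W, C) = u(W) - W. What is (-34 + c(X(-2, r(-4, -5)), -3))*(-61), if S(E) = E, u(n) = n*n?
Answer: 2501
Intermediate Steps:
u(n) = n²
r(W, C) = W² - W
X(G, Q) = 9*G (X(G, Q) = 9*(1*G) = 9*G)
c(L, V) = -7 (c(L, V) = 0*(-5) + (-1 - 1*6) = 0 + (-1 - 6) = 0 - 7 = -7)
(-34 + c(X(-2, r(-4, -5)), -3))*(-61) = (-34 - 7)*(-61) = -41*(-61) = 2501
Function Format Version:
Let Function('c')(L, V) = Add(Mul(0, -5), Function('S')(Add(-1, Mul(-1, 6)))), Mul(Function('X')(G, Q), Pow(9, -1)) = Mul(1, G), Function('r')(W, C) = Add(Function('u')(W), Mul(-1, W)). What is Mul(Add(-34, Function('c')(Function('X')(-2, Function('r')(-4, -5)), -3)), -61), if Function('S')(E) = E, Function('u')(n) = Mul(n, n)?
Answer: 2501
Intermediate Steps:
Function('u')(n) = Pow(n, 2)
Function('r')(W, C) = Add(Pow(W, 2), Mul(-1, W))
Function('X')(G, Q) = Mul(9, G) (Function('X')(G, Q) = Mul(9, Mul(1, G)) = Mul(9, G))
Function('c')(L, V) = -7 (Function('c')(L, V) = Add(Mul(0, -5), Add(-1, Mul(-1, 6))) = Add(0, Add(-1, -6)) = Add(0, -7) = -7)
Mul(Add(-34, Function('c')(Function('X')(-2, Function('r')(-4, -5)), -3)), -61) = Mul(Add(-34, -7), -61) = Mul(-41, -61) = 2501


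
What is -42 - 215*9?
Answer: -1977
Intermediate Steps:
-42 - 215*9 = -42 - 43*45 = -42 - 1935 = -1977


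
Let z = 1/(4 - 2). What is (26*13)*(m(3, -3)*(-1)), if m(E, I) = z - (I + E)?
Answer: -169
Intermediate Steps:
z = 1/2 ≈ 0.50000
m(E, I) = 1/2 - E - I (m(E, I) = 1/2 - (I + E) = 1/2 - (E + I) = 1/2 + (-E - I) = 1/2 - E - I)
(26*13)*(m(3, -3)*(-1)) = (26*13)*((1/2 - 1*3 - 1*(-3))*(-1)) = 338*((1/2 - 3 + 3)*(-1)) = 338*((1/2)*(-1)) = 338*(-1/2) = -169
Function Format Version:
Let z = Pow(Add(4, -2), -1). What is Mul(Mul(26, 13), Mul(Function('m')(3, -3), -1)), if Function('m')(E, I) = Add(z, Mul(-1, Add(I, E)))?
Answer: -169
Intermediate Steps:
z = Rational(1, 2) (z = Pow(2, -1) = Rational(1, 2) ≈ 0.50000)
Function('m')(E, I) = Add(Rational(1, 2), Mul(-1, E), Mul(-1, I)) (Function('m')(E, I) = Add(Rational(1, 2), Mul(-1, Add(I, E))) = Add(Rational(1, 2), Mul(-1, Add(E, I))) = Add(Rational(1, 2), Add(Mul(-1, E), Mul(-1, I))) = Add(Rational(1, 2), Mul(-1, E), Mul(-1, I)))
Mul(Mul(26, 13), Mul(Function('m')(3, -3), -1)) = Mul(Mul(26, 13), Mul(Add(Rational(1, 2), Mul(-1, 3), Mul(-1, -3)), -1)) = Mul(338, Mul(Add(Rational(1, 2), -3, 3), -1)) = Mul(338, Mul(Rational(1, 2), -1)) = Mul(338, Rational(-1, 2)) = -169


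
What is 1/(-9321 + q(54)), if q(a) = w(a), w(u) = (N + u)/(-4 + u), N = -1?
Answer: -50/465997 ≈ -0.00010730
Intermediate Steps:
w(u) = (-1 + u)/(-4 + u)
q(a) = (-1 + a)/(-4 + a)
1/(-9321 + q(54)) = 1/(-9321 + (-1 + 54)/(-4 + 54)) = 1/(-9321 + 53/50) = 1/(-465997/50) = -50/465997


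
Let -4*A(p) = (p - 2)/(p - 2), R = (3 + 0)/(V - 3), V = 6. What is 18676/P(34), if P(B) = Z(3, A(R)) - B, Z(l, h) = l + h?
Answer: -74704/125 ≈ -597.63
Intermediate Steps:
R = 1 (R = (3 + 0)/(6 - 3) = 3/3 = 3*(⅓) = 1)
A(p) = -¼ (A(p) = -(p - 2)/(4*(p - 2)) = -(-2 + p)/(4*(-2 + p)) = -¼*1 = -¼)
Z(l, h) = h + l
P(B) = 11/4 - B (P(B) = (-¼ + 3) - B = 11/4 - B)
18676/P(34) = 18676/(11/4 - 1*34) = 18676/(11/4 - 34) = 18676/(-125/4) = 18676*(-4/125) = -74704/125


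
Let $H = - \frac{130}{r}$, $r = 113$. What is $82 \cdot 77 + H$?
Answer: $\frac{713352}{113} \approx 6312.9$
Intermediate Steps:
$H = - \frac{130}{113} \approx -1.1504$
$82 \cdot 77 + H = 82 \cdot 77 - \frac{130}{113} = 6314 - \frac{130}{113} = \frac{713352}{113}$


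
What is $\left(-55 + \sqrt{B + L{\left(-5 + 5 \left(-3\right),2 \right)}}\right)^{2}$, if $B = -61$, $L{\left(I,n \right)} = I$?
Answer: $2944 - 990 i \approx 2944.0 - 990.0 i$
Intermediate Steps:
$\left(-55 + \sqrt{B + L{\left(-5 + 5 \left(-3\right),2 \right)}}\right)^{2} = \left(-55 + \sqrt{-61 + \left(-5 + 5 \left(-3\right)\right)}\right)^{2} = \left(-55 + \sqrt{-61 - 20}\right)^{2} = \left(-55 + \sqrt{-81}\right)^{2} = \left(-55 + 9 i\right)^{2}$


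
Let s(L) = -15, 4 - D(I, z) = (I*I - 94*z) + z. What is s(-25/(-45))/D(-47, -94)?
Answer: 5/3649 ≈ 0.0013702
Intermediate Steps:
D(I, z) = 4 - I² + 93*z (D(I, z) = 4 - ((I*I - 94*z) + z) = 4 - ((I² - 94*z) + z) = 4 - (I² - 93*z) = 4 + (-I² + 93*z) = 4 - I² + 93*z)
s(-25/(-45))/D(-47, -94) = -15/(4 - 1*(-47)² + 93*(-94)) = -15/(4 - 1*2209 - 8742) = -15/(4 - 2209 - 8742) = -15/(-10947) = -15*(-1/10947) = 5/3649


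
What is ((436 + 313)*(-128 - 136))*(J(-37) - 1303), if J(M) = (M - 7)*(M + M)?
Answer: -386178408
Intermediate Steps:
J(M) = 2*M*(-7 + M) (J(M) = (-7 + M)*(2*M) = 2*M*(-7 + M))
((436 + 313)*(-128 - 136))*(J(-37) - 1303) = ((436 + 313)*(-128 - 136))*(2*(-37)*(-7 - 37) - 1303) = (749*(-264))*(2*(-37)*(-44) - 1303) = -197736*(3256 - 1303) = -197736*1953 = -386178408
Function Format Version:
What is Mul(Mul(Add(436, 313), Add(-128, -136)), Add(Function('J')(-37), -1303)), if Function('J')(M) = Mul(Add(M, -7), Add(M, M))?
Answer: -386178408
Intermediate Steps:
Function('J')(M) = Mul(2, M, Add(-7, M)) (Function('J')(M) = Mul(Add(-7, M), Mul(2, M)) = Mul(2, M, Add(-7, M)))
Mul(Mul(Add(436, 313), Add(-128, -136)), Add(Function('J')(-37), -1303)) = Mul(Mul(Add(436, 313), Add(-128, -136)), Add(Mul(2, -37, Add(-7, -37)), -1303)) = Mul(Mul(749, -264), Add(Mul(2, -37, -44), -1303)) = Mul(-197736, Add(3256, -1303)) = Mul(-197736, 1953) = -386178408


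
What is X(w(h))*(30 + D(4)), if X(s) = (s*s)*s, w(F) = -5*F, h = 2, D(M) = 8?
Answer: -38000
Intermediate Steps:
X(s) = s³ (X(s) = s²*s = s³)
X(w(h))*(30 + D(4)) = (-5*2)³*(30 + 8) = (-10)³*38 = -1000*38 = -38000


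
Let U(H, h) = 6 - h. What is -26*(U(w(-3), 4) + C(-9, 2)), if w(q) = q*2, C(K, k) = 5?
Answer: -182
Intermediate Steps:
w(q) = 2*q
-26*(U(w(-3), 4) + C(-9, 2)) = -26*((6 - 1*4) + 5) = -26*((6 - 4) + 5) = -26*(2 + 5) = -26*7 = -182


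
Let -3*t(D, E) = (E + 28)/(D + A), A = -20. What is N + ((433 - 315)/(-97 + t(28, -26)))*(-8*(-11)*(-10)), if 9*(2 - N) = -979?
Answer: 2475245/2097 ≈ 1180.4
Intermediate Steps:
N = 997/9 (N = 2 - 1/9*(-979) = 2 + 979/9 = 997/9 ≈ 110.78)
t(D, E) = -(28 + E)/(3*(-20 + D)) (t(D, E) = -(E + 28)/(3*(D - 20)) = -(28 + E)/(3*(-20 + D)))
N + ((433 - 315)/(-97 + t(28, -26)))*(-8*(-11)*(-10)) = 997/9 + ((433 - 315)/(-97 + (-28 - 1*(-26))/(3*(-20 + 28))))*(-8*(-11)*(-10)) = 997/9 + (118/(-97 + (1/3)*(-28 + 26)/8))*(88*(-10)) = 997/9 + (118/(-97 + (1/3)*(1/8)*(-2)))*(-880) = 997/9 + (118/(-97 - 1/12))*(-880) = 997/9 + (118/(-1165/12))*(-880) = 997/9 + (118*(-12/1165))*(-880) = 997/9 - 1416/1165*(-880) = 997/9 + 249216/233 = 2475245/2097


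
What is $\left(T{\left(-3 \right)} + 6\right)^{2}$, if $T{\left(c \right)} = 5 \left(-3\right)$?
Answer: $81$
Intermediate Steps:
$T{\left(c \right)} = -15$
$\left(T{\left(-3 \right)} + 6\right)^{2} = \left(-15 + 6\right)^{2} = \left(-9\right)^{2} = 81$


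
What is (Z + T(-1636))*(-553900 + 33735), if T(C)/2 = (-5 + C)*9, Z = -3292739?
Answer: 1728132215705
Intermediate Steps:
T(C) = -90 + 18*C (T(C) = 2*((-5 + C)*9) = 2*(-45 + 9*C) = -90 + 18*C)
(Z + T(-1636))*(-553900 + 33735) = (-3292739 + (-90 + 18*(-1636)))*(-553900 + 33735) = (-3292739 + (-90 - 29448))*(-520165) = (-3292739 - 29538)*(-520165) = -3322277*(-520165) = 1728132215705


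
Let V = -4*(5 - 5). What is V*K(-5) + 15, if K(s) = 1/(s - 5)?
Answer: 15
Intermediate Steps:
K(s) = 1/(-5 + s)
V = 0 (V = -4*0 = 0)
V*K(-5) + 15 = 0/(-5 - 5) + 15 = 0/(-10) + 15 = 0*(-⅒) + 15 = 0 + 15 = 15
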